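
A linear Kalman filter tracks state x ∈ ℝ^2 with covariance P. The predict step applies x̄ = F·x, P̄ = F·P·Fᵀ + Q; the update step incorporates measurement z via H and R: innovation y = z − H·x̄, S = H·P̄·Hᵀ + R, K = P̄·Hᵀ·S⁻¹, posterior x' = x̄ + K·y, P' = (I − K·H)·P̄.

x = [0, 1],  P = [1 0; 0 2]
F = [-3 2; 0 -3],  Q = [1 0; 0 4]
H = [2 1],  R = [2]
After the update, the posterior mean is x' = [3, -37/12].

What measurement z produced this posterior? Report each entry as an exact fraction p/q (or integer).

x̄ = F·x = [2, -3]
P̄ = F·P·Fᵀ + Q = [18 -12; -12 22]
S = H·P̄·Hᵀ + R = [48]
K = P̄·Hᵀ·S⁻¹ = [1/2; -1/24]
x' − x̄ = [1, -1/12] = K·y
y = (KᵀK)⁻¹·Kᵀ·(x' − x̄) = [2]
z = y + H·x̄ = [2] + [1] = [3]

z = [3]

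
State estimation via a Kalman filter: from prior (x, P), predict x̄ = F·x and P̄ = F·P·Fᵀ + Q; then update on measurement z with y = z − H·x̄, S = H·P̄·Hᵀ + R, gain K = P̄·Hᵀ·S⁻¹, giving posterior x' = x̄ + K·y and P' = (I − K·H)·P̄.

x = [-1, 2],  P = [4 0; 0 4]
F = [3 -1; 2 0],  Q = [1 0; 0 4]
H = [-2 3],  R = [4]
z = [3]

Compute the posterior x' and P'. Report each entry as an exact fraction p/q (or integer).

x' = [-29/6, -11/5]
P' = [118/3 26; 26 88/5]

x̄ = F·x = [-5, -2]
P̄ = F·P·Fᵀ + Q = [41 24; 24 20]
y = z − H·x̄ = [-1]
S = H·P̄·Hᵀ + R = [60]
K = P̄·Hᵀ·S⁻¹ = [-1/6; 1/5]
x' = x̄ + K·y = [-29/6, -11/5]
P' = (I − K·H)·P̄ = [118/3 26; 26 88/5]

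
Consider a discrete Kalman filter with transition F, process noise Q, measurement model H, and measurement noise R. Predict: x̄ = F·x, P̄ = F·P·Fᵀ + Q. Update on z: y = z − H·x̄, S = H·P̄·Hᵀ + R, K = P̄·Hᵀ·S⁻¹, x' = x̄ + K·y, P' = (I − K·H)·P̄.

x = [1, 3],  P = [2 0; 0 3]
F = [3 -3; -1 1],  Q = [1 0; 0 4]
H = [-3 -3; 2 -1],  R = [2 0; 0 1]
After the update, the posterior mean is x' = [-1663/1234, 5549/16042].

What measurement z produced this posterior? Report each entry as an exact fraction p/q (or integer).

x̄ = F·x = [-6, 2]
P̄ = F·P·Fᵀ + Q = [46 -15; -15 9]
S = H·P̄·Hᵀ + R = [227 -204; -204 254]
K = P̄·Hᵀ·S⁻¹ = [-69/617 409/1234; -1692/8021 -5181/16042]
x' − x̄ = [5741/1234, -26535/16042] = K·y
y = (KᵀK)⁻¹·Kᵀ·(x' − x̄) = [-9, 11]
z = y + H·x̄ = [-9, 11] + [12, -14] = [3, -3]

z = [3, -3]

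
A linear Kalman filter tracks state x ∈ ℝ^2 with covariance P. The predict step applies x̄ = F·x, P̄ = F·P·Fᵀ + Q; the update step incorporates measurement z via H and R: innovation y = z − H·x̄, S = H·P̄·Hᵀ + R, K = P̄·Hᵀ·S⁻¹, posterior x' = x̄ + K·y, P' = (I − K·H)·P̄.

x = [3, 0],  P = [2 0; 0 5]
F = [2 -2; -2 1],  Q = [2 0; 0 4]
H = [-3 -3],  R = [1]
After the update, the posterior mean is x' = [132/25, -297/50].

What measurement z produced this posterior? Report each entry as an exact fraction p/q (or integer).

z = [2]

x̄ = F·x = [6, -6]
P̄ = F·P·Fᵀ + Q = [30 -18; -18 17]
S = H·P̄·Hᵀ + R = [100]
K = P̄·Hᵀ·S⁻¹ = [-9/25; 3/100]
x' − x̄ = [-18/25, 3/50] = K·y
y = (KᵀK)⁻¹·Kᵀ·(x' − x̄) = [2]
z = y + H·x̄ = [2] + [0] = [2]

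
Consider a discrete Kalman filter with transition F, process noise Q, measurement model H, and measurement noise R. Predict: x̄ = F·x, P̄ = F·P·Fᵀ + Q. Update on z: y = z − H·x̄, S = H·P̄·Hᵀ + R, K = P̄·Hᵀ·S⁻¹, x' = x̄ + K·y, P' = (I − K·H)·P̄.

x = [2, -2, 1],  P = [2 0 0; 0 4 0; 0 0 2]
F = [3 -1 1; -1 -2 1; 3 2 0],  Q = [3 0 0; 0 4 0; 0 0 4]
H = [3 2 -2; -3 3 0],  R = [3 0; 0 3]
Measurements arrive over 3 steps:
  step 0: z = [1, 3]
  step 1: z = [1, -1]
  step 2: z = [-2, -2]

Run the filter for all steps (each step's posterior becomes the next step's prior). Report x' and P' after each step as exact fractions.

step 0: x̄ = F·x = [9, 3, 2]
step 0: P̄ = F·P·Fᵀ + Q = [27 4 10; 4 24 -22; 10 -22 38]
step 0: y = z − H·x̄ = [-28, 21]
step 0: S = H·P̄·Hᵀ + R = [598 105; 105 390]
step 0: K = P̄·Hᵀ·S⁻¹ = [2277/14813 -16169/74065; 2284/14813 1664/14813; -1668/14813 -15986/74065]
step 0: x' = x̄ + K·y = [8256/74065, 15431/14813, 45944/74065]
step 0: P' = (I − K·H)·P̄ = [98529/74065 16472/14813 213076/74065; 16472/14813 18136/14813 39418/14813; 213076/74065 39418/14813 529214/74065]
step 1: x̄ = F·x = [-6443/74065, -116622/74065, 179078/74065]
step 1: P̄ = F·P·Fᵀ + Q = [2118966/74065 -161931/74065 1985889/74065; -161931/74065 401651/74065 -283779/74065; 1985889/74065 -283779/74065 2534061/74065]
step 1: y = z − H·x̄ = [684794/74065, 256472/74065]
step 1: S = H·P̄·Hᵀ + R = [7532129/74065 -3528573/74065; -3528573/74065 25822506/74065]
step 1: K = P̄·Hᵀ·S⁻¹ = [130884639/819314651 -199224699/819314651; 129708448/819314651 71369475/819314651; -70710666/819314651 -225703287/819314651]
step 1: x' = x̄ + K·y = [448992293/819314651, 156318446/819314651, 545634454/819314651]
step 1: P' = (I − K·H)·P̄ = [1391748123/819314651 1192523424/819314651 3083818650/819314651; 1192523424/819314651 1263892899/819314651 2858115363/819314651; 3083818650/819314651 2858115363/819314651 7589909337/819314651]
step 2: x̄ = F·x = [29428693/13886689, -215994731/819314651, 1659613771/819314651]
step 2: P̄ = F·P·Fᵀ + Q = [499474914/13886689 -41133477/13886689 483783123/13886689; -41133477/13886689 4484482604/819314651 -3803316681/819314651; 483783123/13886689 -3803316681/819314651 35168844395/819314651]
step 2: y = z − H·x̄ = [-3096290959/819314651, 4218233552/819314651]
step 2: S = H·P̄·Hᵀ + R = [85078011931/819314651 -51515783511/819314651; -51515783511/819314651 351723219297/819314651]
step 2: K = P̄·Hᵀ·S⁻¹ = [1781813428113/11094653425162 -64124826621/258015195934; 882320750138/5547326712581 10610359609/129007597967; -934103460487/11094653425162 -74367499975/258015195934]
step 2: x' = x̄ + K·y = [2581834369621/11094653425162, -2447857095479/5547326712581, 9539702366085/11094653425162]
step 2: P' = (I − K·H)·P̄ = [19459392869427/11094653425162 8351012662362/5547326712581 43218394486695/11094653425162; 8351012662362/5547326712581 8807258125549/5547326712581 20010295993885/5547326712581; 43218394486695/11094653425162 20010295993885/5547326712581 106249338908543/11094653425162]

step 0: x' = [8256/74065, 15431/14813, 45944/74065], P' = [98529/74065 16472/14813 213076/74065; 16472/14813 18136/14813 39418/14813; 213076/74065 39418/14813 529214/74065]
step 1: x' = [448992293/819314651, 156318446/819314651, 545634454/819314651], P' = [1391748123/819314651 1192523424/819314651 3083818650/819314651; 1192523424/819314651 1263892899/819314651 2858115363/819314651; 3083818650/819314651 2858115363/819314651 7589909337/819314651]
step 2: x' = [2581834369621/11094653425162, -2447857095479/5547326712581, 9539702366085/11094653425162], P' = [19459392869427/11094653425162 8351012662362/5547326712581 43218394486695/11094653425162; 8351012662362/5547326712581 8807258125549/5547326712581 20010295993885/5547326712581; 43218394486695/11094653425162 20010295993885/5547326712581 106249338908543/11094653425162]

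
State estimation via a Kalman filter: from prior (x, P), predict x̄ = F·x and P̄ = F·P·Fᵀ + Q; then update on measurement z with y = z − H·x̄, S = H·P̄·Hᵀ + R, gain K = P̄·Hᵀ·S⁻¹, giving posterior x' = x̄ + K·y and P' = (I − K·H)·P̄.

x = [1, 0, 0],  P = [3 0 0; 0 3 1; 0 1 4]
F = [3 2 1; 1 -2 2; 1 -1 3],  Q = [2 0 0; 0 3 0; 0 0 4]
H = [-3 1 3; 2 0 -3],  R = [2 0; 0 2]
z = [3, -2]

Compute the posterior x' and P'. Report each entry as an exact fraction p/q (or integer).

x' = [12793/11261, 22246/11261, 16326/11261]
P' = [206601/11261 164713/11261 145250/11261; 164713/11261 160969/11261 111140/11261; 145250/11261 111140/11261 104090/11261]

x̄ = F·x = [3, 1, 1]
P̄ = F·P·Fᵀ + Q = [49 7 20; 7 26 25; 20 25 40]
y = z − H·x̄ = [8, -5]
S = H·P̄·Hᵀ + R = [577 -415; -415 318]
K = P̄·Hᵀ·S⁻¹ = [-9670/11261 -11274/11261; 125/11261 -1997/11261; -6170/11261 -10885/11261]
x' = x̄ + K·y = [12793/11261, 22246/11261, 16326/11261]
P' = (I − K·H)·P̄ = [206601/11261 164713/11261 145250/11261; 164713/11261 160969/11261 111140/11261; 145250/11261 111140/11261 104090/11261]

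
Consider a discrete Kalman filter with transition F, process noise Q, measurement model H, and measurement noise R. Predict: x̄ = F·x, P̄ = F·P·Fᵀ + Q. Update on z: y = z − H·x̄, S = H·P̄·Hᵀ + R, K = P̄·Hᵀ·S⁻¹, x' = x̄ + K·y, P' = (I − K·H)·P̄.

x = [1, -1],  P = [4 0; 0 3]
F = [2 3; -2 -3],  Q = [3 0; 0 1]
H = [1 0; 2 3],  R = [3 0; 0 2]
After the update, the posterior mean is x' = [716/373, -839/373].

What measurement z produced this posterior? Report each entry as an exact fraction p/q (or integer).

x̄ = F·x = [-1, 1]
P̄ = F·P·Fᵀ + Q = [46 -43; -43 44]
S = H·P̄·Hᵀ + R = [49 -37; -37 66]
K = P̄·Hᵀ·S⁻¹ = [1667/1865 -111/1865; -1136/1865 663/1865]
x' − x̄ = [1089/373, -1212/373] = K·y
y = (KᵀK)⁻¹·Kᵀ·(x' − x̄) = [3, -4]
z = y + H·x̄ = [3, -4] + [-1, 1] = [2, -3]

z = [2, -3]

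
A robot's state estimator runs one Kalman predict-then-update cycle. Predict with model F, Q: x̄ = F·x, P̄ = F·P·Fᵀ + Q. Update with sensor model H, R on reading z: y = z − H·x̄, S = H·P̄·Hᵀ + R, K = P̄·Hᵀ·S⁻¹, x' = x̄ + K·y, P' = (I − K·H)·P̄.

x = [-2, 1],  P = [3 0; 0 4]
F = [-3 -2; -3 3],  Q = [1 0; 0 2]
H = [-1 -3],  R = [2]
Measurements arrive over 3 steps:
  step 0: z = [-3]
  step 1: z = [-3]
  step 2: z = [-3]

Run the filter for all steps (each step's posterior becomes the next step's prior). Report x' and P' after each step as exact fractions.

step 0: x̄ = F·x = [4, 9]
step 0: P̄ = F·P·Fᵀ + Q = [44 3; 3 65]
step 0: y = z − H·x̄ = [28]
step 0: S = H·P̄·Hᵀ + R = [649]
step 0: K = P̄·Hᵀ·S⁻¹ = [-53/649; -18/59]
step 0: x' = x̄ + K·y = [1112/649, 27/59]
step 0: P' = (I − K·H)·P̄ = [25747/649 -777/59; -777/59 271/59]
step 1: x̄ = F·x = [-3930/649, -2445/649]
step 1: P̄ = F·P·Fᵀ + Q = [141732/649 239478/649; 239478/649 413696/649]
step 1: y = z − H·x̄ = [-13212/649]
step 1: S = H·P̄·Hᵀ + R = [5303162/649]
step 1: K = P̄·Hᵀ·S⁻¹ = [-430083/2651581; -740283/2651581]
step 1: x' = x̄ + K·y = [-7301166/2651581, 5080899/2651581]
step 1: P' = (I − K·H)·P̄ = [9046386/2651581 -2728740/2651581; -2728740/2651581 1403102/2651581]
step 2: x̄ = F·x = [11741700/2651581, 37146195/2651581]
step 2: P̄ = F·P·Fᵀ + Q = [56936583/2651581 81185082/2651581; 81185082/2651581 148465874/2651581]
step 2: y = z − H·x̄ = [115225542/2651581]
step 2: S = H·P̄·Hᵀ + R = [1885543103/2651581]
step 2: K = P̄·Hᵀ·S⁻¹ = [-300491829/1885543103; -526582704/1885543103]
step 2: x' = x̄ + K·y = [-4708455978/1885543103, 3531845457/1885543103]
step 2: P' = (I − K·H)·P̄ = [6434290368/1885543103 -1944435570/1885543103; -1944435570/1885543103 999200326/1885543103]

step 0: x' = [1112/649, 27/59], P' = [25747/649 -777/59; -777/59 271/59]
step 1: x' = [-7301166/2651581, 5080899/2651581], P' = [9046386/2651581 -2728740/2651581; -2728740/2651581 1403102/2651581]
step 2: x' = [-4708455978/1885543103, 3531845457/1885543103], P' = [6434290368/1885543103 -1944435570/1885543103; -1944435570/1885543103 999200326/1885543103]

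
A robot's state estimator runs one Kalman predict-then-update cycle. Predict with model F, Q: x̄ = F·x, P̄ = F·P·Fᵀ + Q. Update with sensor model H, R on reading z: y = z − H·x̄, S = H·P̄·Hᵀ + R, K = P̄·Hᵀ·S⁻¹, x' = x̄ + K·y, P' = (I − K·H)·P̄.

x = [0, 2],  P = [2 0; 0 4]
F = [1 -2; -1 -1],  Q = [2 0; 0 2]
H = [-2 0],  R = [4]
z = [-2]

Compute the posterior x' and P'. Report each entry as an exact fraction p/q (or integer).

x̄ = F·x = [-4, -2]
P̄ = F·P·Fᵀ + Q = [20 6; 6 8]
y = z − H·x̄ = [-10]
S = H·P̄·Hᵀ + R = [84]
K = P̄·Hᵀ·S⁻¹ = [-10/21; -1/7]
x' = x̄ + K·y = [16/21, -4/7]
P' = (I − K·H)·P̄ = [20/21 2/7; 2/7 44/7]

x' = [16/21, -4/7]
P' = [20/21 2/7; 2/7 44/7]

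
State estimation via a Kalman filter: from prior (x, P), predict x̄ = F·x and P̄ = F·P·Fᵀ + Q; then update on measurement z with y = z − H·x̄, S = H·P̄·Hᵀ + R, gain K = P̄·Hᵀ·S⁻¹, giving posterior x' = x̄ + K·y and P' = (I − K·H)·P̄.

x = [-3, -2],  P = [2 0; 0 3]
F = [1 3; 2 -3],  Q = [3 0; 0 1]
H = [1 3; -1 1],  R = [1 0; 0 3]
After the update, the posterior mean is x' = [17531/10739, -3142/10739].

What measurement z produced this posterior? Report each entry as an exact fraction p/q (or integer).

x̄ = F·x = [-9, 0]
P̄ = F·P·Fᵀ + Q = [32 -23; -23 36]
S = H·P̄·Hᵀ + R = [219 122; 122 117]
K = P̄·Hᵀ·S⁻¹ = [2381/10739 -7531/10739; 2747/10739 2551/10739]
x' − x̄ = [114182/10739, -3142/10739] = K·y
y = (KᵀK)⁻¹·Kᵀ·(x' − x̄) = [10, -12]
z = y + H·x̄ = [10, -12] + [-9, 9] = [1, -3]

z = [1, -3]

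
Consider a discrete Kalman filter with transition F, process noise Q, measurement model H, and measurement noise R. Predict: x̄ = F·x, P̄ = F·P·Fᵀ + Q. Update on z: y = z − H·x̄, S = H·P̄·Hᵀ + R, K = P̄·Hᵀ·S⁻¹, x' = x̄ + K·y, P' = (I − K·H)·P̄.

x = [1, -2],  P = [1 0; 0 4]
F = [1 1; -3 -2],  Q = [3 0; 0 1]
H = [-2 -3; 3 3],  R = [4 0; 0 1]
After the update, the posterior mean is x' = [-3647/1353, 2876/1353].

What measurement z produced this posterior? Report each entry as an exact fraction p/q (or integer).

z = [-2, -2]

x̄ = F·x = [-1, 1]
P̄ = F·P·Fᵀ + Q = [8 -11; -11 26]
S = H·P̄·Hᵀ + R = [138 -117; -117 109]
K = P̄·Hᵀ·S⁻¹ = [800/1353 249/451; -839/1353 -114/451]
x' − x̄ = [-2294/1353, 1523/1353] = K·y
y = (KᵀK)⁻¹·Kᵀ·(x' − x̄) = [-1, -2]
z = y + H·x̄ = [-1, -2] + [-1, 0] = [-2, -2]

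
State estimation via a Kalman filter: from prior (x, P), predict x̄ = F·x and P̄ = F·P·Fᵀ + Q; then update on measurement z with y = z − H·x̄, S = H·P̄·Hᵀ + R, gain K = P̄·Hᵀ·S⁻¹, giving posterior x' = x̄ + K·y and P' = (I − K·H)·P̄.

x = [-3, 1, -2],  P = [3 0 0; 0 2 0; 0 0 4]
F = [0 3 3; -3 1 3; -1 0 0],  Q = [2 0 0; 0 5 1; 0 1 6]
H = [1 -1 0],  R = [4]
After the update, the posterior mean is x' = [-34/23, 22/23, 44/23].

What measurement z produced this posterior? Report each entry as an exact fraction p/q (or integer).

x̄ = F·x = [-3, 4, 3]
P̄ = F·P·Fᵀ + Q = [56 42 0; 42 70 10; 0 10 9]
S = H·P̄·Hᵀ + R = [46]
K = P̄·Hᵀ·S⁻¹ = [7/23; -14/23; -5/23]
x' − x̄ = [35/23, -70/23, -25/23] = K·y
y = (KᵀK)⁻¹·Kᵀ·(x' − x̄) = [5]
z = y + H·x̄ = [5] + [-7] = [-2]

z = [-2]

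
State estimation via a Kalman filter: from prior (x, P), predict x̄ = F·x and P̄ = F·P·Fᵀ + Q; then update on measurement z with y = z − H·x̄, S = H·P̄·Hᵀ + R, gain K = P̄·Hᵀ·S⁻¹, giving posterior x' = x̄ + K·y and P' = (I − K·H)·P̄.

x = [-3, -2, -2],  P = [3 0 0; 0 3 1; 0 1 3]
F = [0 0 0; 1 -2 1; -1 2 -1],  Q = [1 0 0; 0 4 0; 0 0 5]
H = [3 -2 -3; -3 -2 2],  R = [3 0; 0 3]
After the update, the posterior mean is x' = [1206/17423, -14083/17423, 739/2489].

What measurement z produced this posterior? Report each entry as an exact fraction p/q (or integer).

x̄ = F·x = [0, -1, 1]
P̄ = F·P·Fᵀ + Q = [1 0 0; 0 18 -14; 0 -14 19]
S = H·P̄·Hᵀ + R = [87 -79; -79 272]
K = P̄·Hᵀ·S⁻¹ = [579/17423 -24/17423; -3424/17423 -5094/17423; -382/2489 493/2489]
x' − x̄ = [1206/17423, 3340/17423, -1750/2489] = K·y
y = (KᵀK)⁻¹·Kᵀ·(x' − x̄) = [2, -2]
z = y + H·x̄ = [2, -2] + [-1, 4] = [1, 2]

z = [1, 2]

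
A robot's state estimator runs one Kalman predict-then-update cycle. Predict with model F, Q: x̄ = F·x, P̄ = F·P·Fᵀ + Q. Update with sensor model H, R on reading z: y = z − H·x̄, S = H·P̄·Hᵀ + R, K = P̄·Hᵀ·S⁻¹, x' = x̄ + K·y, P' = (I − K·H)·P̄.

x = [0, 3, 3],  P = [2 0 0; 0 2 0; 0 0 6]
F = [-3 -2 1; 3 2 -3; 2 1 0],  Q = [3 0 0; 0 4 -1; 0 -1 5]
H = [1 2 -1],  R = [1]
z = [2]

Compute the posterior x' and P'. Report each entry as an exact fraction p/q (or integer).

x' = [-1067/183, 977/183, 535/183]
P' = [5036/183 -4019/183 -2965/183; -4019/183 3491/183 2854/183; -2965/183 2854/183 2744/183]

x̄ = F·x = [-3, -3, 3]
P̄ = F·P·Fᵀ + Q = [35 -44 -16; -44 84 15; -16 15 15]
y = z − H·x̄ = [14]
S = H·P̄·Hᵀ + R = [183]
K = P̄·Hᵀ·S⁻¹ = [-37/183; 109/183; -1/183]
x' = x̄ + K·y = [-1067/183, 977/183, 535/183]
P' = (I − K·H)·P̄ = [5036/183 -4019/183 -2965/183; -4019/183 3491/183 2854/183; -2965/183 2854/183 2744/183]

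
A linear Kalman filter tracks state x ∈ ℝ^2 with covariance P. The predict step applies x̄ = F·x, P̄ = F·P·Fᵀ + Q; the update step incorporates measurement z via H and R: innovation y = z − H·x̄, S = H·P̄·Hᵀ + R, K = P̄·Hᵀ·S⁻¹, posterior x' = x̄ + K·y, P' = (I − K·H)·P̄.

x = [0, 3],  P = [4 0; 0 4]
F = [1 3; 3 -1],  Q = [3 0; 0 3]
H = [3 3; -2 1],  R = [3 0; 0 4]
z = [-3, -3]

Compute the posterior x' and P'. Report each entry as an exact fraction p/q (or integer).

x̄ = F·x = [9, -3]
P̄ = F·P·Fᵀ + Q = [43 0; 0 43]
y = z − H·x̄ = [-21, 18]
S = H·P̄·Hᵀ + R = [777 -129; -129 219]
K = P̄·Hᵀ·S⁻¹ = [5719/51174 -16727/51174; 5633/25587 8342/25587]
x' = x̄ + K·y = [13127/17058, -14966/8529]
P' = (I − K·H)·P̄ = [24209/51174 -9245/25587; -9245/25587 14878/25587]

x' = [13127/17058, -14966/8529]
P' = [24209/51174 -9245/25587; -9245/25587 14878/25587]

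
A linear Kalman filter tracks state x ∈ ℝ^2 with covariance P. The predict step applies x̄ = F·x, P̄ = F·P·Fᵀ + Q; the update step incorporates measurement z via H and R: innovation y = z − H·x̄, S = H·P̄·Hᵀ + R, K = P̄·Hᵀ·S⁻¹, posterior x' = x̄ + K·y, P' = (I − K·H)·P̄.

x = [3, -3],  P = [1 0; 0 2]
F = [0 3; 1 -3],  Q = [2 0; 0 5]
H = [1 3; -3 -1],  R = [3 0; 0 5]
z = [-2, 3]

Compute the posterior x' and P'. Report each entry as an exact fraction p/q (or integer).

x̄ = F·x = [-9, 12]
P̄ = F·P·Fᵀ + Q = [20 -18; -18 24]
y = z − H·x̄ = [-29, -12]
S = H·P̄·Hᵀ + R = [131 48; 48 101]
K = P̄·Hᵀ·S⁻¹ = [-1418/10927 -3870/10927; 18/49 6/49]
x' = x̄ + K·y = [-10781/10927, -6/49]
P' = (I − K·H)·P̄ = [7788/10927 -18/49; -18/49 24/49]

x' = [-10781/10927, -6/49]
P' = [7788/10927 -18/49; -18/49 24/49]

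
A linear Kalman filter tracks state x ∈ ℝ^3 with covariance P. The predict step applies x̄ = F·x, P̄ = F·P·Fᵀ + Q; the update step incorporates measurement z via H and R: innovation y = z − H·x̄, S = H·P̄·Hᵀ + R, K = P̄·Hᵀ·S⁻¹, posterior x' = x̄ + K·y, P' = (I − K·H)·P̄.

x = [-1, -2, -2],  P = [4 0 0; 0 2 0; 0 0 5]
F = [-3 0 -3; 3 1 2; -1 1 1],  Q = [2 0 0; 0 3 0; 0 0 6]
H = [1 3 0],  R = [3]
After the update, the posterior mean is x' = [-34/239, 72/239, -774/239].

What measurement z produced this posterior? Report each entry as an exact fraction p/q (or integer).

z = [1]

x̄ = F·x = [9, -9, -3]
P̄ = F·P·Fᵀ + Q = [83 -66 -3; -66 61 0; -3 0 17]
S = H·P̄·Hᵀ + R = [239]
K = P̄·Hᵀ·S⁻¹ = [-115/239; 117/239; -3/239]
x' − x̄ = [-2185/239, 2223/239, -57/239] = K·y
y = (KᵀK)⁻¹·Kᵀ·(x' − x̄) = [19]
z = y + H·x̄ = [19] + [-18] = [1]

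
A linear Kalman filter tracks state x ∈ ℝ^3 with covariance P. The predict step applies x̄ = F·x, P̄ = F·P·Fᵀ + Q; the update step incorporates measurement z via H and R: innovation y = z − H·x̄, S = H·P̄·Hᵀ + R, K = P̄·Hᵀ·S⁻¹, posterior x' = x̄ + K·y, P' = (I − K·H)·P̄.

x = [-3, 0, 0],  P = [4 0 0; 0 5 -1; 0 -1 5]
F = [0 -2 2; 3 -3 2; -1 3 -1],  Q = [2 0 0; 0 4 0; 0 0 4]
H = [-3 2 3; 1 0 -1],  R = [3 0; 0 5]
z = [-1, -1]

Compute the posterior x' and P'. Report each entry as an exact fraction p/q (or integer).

x' = [-308/28571, -93211/28571, 49873/28571]
P' = [127126/28571 65136/28571 81376/28571; 65136/28571 293307/28571 -119124/28571; 81376/28571 -119124/28571 160256/28571]

x̄ = F·x = [0, -9, 3]
P̄ = F·P·Fᵀ + Q = [50 60 -48; 60 117 -76; -48 -76 64]
y = z − H·x̄ = [8, 2]
S = H·P̄·Hᵀ + R = [729 -358; -358 215]
K = P̄·Hᵀ·S⁻¹ = [-2326/28571 9150/28571; 11278/28571 36852/28571; -536/28571 -15776/28571]
x' = x̄ + K·y = [-308/28571, -93211/28571, 49873/28571]
P' = (I − K·H)·P̄ = [127126/28571 65136/28571 81376/28571; 65136/28571 293307/28571 -119124/28571; 81376/28571 -119124/28571 160256/28571]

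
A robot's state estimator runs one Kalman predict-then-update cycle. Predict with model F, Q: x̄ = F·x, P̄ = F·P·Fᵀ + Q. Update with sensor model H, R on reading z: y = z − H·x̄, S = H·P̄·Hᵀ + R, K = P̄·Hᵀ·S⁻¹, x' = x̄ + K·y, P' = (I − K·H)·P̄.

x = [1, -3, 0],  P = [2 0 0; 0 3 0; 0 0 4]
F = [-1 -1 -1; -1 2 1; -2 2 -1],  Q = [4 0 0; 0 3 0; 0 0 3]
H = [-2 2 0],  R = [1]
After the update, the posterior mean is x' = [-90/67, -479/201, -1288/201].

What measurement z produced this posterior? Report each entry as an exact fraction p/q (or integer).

x̄ = F·x = [2, -7, -8]
P̄ = F·P·Fᵀ + Q = [13 -8 2; -8 21 12; 2 12 27]
S = H·P̄·Hᵀ + R = [201]
K = P̄·Hᵀ·S⁻¹ = [-14/67; 58/201; 20/201]
x' − x̄ = [-224/67, 928/201, 320/201] = K·y
y = (KᵀK)⁻¹·Kᵀ·(x' − x̄) = [16]
z = y + H·x̄ = [16] + [-18] = [-2]

z = [-2]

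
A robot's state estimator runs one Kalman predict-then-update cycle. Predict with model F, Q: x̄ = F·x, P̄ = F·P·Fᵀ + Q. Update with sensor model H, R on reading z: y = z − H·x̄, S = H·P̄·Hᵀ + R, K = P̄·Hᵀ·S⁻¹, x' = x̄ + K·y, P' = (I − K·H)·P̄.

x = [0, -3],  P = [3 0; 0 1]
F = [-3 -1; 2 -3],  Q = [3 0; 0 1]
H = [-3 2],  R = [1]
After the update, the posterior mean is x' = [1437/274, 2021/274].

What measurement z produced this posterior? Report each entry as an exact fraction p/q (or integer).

x̄ = F·x = [3, 9]
P̄ = F·P·Fᵀ + Q = [31 -15; -15 22]
S = H·P̄·Hᵀ + R = [548]
K = P̄·Hᵀ·S⁻¹ = [-123/548; 89/548]
x' − x̄ = [615/274, -445/274] = K·y
y = (KᵀK)⁻¹·Kᵀ·(x' − x̄) = [-10]
z = y + H·x̄ = [-10] + [9] = [-1]

z = [-1]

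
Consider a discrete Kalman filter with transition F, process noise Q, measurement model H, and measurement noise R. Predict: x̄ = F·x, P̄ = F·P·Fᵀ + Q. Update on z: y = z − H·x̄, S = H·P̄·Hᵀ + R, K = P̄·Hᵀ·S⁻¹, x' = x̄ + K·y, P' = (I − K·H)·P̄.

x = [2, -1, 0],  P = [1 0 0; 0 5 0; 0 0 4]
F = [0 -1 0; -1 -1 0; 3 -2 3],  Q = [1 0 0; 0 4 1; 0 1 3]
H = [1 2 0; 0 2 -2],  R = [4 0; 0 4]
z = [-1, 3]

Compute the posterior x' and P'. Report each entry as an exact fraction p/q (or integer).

x' = [902/4409, -5353/8818, -8555/4409]
P' = [8736/4409 -2362/4409 -2028/4409; -2362/4409 4335/4409 4170/4409; -2028/4409 4170/4409 8344/4409]

x̄ = F·x = [1, -1, 8]
P̄ = F·P·Fᵀ + Q = [6 5 10; 5 10 8; 10 8 68]
y = z − H·x̄ = [0, 21]
S = H·P̄·Hᵀ + R = [70 -2; -2 252]
K = P̄·Hᵀ·S⁻¹ = [1003/4409 -167/4409; 1577/4409 165/8818; 1578/4409 -2087/4409]
x' = x̄ + K·y = [902/4409, -5353/8818, -8555/4409]
P' = (I − K·H)·P̄ = [8736/4409 -2362/4409 -2028/4409; -2362/4409 4335/4409 4170/4409; -2028/4409 4170/4409 8344/4409]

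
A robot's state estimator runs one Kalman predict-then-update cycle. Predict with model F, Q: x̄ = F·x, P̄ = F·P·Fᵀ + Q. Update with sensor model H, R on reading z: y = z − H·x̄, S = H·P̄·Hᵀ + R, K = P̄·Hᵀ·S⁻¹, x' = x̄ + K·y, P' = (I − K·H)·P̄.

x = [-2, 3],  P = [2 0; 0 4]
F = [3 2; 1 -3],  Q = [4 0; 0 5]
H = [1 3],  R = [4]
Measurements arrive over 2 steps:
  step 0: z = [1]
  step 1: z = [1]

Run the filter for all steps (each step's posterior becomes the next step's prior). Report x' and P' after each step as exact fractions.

step 0: x̄ = F·x = [0, -11]
step 0: P̄ = F·P·Fᵀ + Q = [38 -18; -18 43]
step 0: y = z − H·x̄ = [34]
step 0: S = H·P̄·Hᵀ + R = [321]
step 0: K = P̄·Hᵀ·S⁻¹ = [-16/321; 37/107]
step 0: x' = x̄ + K·y = [-544/321, 81/107]
step 0: P' = (I − K·H)·P̄ = [11942/321 -1334/107; -1334/107 494/107]
step 1: x̄ = F·x = [-382/107, -1273/321]
step 1: P̄ = F·P·Fᵀ + Q = [22222/107 18316/107; 18316/107 50897/321]
step 1: y = z − H·x̄ = [1762/107]
step 1: S = H·P̄·Hᵀ + R = [285237/107]
step 1: K = P̄·Hᵀ·S⁻¹ = [77170/285237; 23071/95079]
step 1: x' = x̄ + K·y = [252458/285237, 953/31693]
step 1: P' = (I − K·H)·P̄ = [3582502/285237 -363758/95079; -363758/95079 152014/95079]

step 0: x' = [-544/321, 81/107], P' = [11942/321 -1334/107; -1334/107 494/107]
step 1: x' = [252458/285237, 953/31693], P' = [3582502/285237 -363758/95079; -363758/95079 152014/95079]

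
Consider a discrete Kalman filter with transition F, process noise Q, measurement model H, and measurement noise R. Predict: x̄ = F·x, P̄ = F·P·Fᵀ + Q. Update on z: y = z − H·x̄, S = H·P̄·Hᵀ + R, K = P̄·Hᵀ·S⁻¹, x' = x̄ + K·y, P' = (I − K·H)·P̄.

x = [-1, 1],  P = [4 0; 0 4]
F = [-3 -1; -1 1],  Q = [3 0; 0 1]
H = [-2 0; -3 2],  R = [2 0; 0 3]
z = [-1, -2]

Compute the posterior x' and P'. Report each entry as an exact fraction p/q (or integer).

x̄ = F·x = [2, 2]
P̄ = F·P·Fᵀ + Q = [43 8; 8 9]
y = z − H·x̄ = [3, 0]
S = H·P̄·Hᵀ + R = [174 226; 226 330]
K = P̄·Hᵀ·S⁻¹ = [-1421/3172 -113/3172; -981/1586 643/1586]
x' = x̄ + K·y = [2081/3172, 229/1586]
P' = (I − K·H)·P̄ = [1421/3172 981/1586; 981/1586 1218/793]

x' = [2081/3172, 229/1586]
P' = [1421/3172 981/1586; 981/1586 1218/793]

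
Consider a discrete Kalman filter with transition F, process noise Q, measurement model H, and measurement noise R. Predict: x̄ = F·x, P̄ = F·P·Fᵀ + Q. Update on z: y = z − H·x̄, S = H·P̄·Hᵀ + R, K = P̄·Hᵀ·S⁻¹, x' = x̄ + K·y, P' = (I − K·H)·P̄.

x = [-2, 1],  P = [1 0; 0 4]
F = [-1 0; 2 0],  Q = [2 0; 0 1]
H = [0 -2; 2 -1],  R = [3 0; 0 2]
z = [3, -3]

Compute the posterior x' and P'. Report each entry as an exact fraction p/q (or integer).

x̄ = F·x = [2, -4]
P̄ = F·P·Fᵀ + Q = [3 -2; -2 5]
y = z − H·x̄ = [-5, -11]
S = H·P̄·Hᵀ + R = [23 18; 18 27]
K = P̄·Hᵀ·S⁻¹ = [-4/33 112/297; -4/11 -1/11]
x' = x̄ + K·y = [-458/297, -13/11]
P' = (I − K·H)·P̄ = [139/297 2/11; 2/11 6/11]

x' = [-458/297, -13/11]
P' = [139/297 2/11; 2/11 6/11]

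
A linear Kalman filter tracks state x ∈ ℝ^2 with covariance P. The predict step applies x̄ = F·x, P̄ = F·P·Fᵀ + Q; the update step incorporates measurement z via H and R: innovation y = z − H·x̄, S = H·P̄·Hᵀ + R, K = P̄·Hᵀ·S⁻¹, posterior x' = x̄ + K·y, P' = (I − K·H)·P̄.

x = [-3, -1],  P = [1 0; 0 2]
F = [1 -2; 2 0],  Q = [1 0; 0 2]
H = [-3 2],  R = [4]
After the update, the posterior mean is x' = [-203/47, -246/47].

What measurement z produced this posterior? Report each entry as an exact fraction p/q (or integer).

x̄ = F·x = [-1, -6]
P̄ = F·P·Fᵀ + Q = [10 2; 2 6]
S = H·P̄·Hᵀ + R = [94]
K = P̄·Hᵀ·S⁻¹ = [-13/47; 3/47]
x' − x̄ = [-156/47, 36/47] = K·y
y = (KᵀK)⁻¹·Kᵀ·(x' − x̄) = [12]
z = y + H·x̄ = [12] + [-9] = [3]

z = [3]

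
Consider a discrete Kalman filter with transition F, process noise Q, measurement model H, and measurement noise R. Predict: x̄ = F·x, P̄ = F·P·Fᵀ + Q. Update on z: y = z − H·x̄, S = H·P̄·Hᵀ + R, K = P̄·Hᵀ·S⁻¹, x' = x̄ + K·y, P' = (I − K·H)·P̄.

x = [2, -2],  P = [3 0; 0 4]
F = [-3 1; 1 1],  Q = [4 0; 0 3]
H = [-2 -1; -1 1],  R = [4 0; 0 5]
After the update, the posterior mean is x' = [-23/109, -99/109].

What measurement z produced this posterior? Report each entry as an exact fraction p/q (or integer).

x̄ = F·x = [-8, 0]
P̄ = F·P·Fᵀ + Q = [35 -5; -5 10]
S = H·P̄·Hᵀ + R = [134 65; 65 60]
K = P̄·Hᵀ·S⁻¹ = [-260/763 -227/763; -195/763 402/763]
x' − x̄ = [849/109, -99/109] = K·y
y = (KᵀK)⁻¹·Kᵀ·(x' − x̄) = [-15, -9]
z = y + H·x̄ = [-15, -9] + [16, 8] = [1, -1]

z = [1, -1]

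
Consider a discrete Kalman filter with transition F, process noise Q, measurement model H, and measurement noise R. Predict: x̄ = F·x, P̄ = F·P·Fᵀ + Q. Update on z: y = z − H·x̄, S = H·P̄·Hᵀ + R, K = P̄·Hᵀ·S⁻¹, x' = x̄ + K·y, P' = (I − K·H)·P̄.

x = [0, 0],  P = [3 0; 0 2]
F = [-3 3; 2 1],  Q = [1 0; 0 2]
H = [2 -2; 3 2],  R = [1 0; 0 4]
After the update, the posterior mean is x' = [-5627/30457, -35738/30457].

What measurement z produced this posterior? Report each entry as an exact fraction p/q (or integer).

z = [2, -3]

x̄ = F·x = [0, 0]
P̄ = F·P·Fᵀ + Q = [46 -12; -12 16]
S = H·P̄·Hᵀ + R = [345 236; 236 338]
K = P̄·Hᵀ·S⁻¹ = [6152/30457 5977/30457; -8992/30457 5918/30457]
x' − x̄ = [-5627/30457, -35738/30457] = K·y
y = (KᵀK)⁻¹·Kᵀ·(x' − x̄) = [2, -3]
z = y + H·x̄ = [2, -3] + [0, 0] = [2, -3]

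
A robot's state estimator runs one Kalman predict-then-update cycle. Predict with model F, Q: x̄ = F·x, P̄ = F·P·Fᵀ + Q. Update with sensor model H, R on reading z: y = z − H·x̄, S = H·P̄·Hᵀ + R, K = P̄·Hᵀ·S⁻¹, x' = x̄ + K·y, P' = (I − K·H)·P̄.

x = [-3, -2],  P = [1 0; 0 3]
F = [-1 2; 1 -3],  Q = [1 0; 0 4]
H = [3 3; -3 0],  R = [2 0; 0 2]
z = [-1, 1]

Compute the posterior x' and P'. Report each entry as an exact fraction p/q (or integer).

x' = [-2371/7447, 426/7447]
P' = [1622/7447 -1642/7447; -1642/7447 3260/7447]

x̄ = F·x = [-1, 3]
P̄ = F·P·Fᵀ + Q = [14 -19; -19 32]
y = z − H·x̄ = [-7, -2]
S = H·P̄·Hᵀ + R = [74 45; 45 128]
K = P̄·Hᵀ·S⁻¹ = [-30/7447 -2433/7447; 2427/7447 2463/7447]
x' = x̄ + K·y = [-2371/7447, 426/7447]
P' = (I − K·H)·P̄ = [1622/7447 -1642/7447; -1642/7447 3260/7447]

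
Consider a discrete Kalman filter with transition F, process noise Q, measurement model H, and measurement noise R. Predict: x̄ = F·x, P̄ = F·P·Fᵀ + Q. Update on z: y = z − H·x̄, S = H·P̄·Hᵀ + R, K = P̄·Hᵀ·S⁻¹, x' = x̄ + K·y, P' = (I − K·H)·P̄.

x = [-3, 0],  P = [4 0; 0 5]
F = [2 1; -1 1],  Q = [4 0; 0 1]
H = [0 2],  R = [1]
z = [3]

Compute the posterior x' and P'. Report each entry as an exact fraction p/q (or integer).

x̄ = F·x = [-6, 3]
P̄ = F·P·Fᵀ + Q = [25 -3; -3 10]
y = z − H·x̄ = [-3]
S = H·P̄·Hᵀ + R = [41]
K = P̄·Hᵀ·S⁻¹ = [-6/41; 20/41]
x' = x̄ + K·y = [-228/41, 63/41]
P' = (I − K·H)·P̄ = [989/41 -3/41; -3/41 10/41]

x' = [-228/41, 63/41]
P' = [989/41 -3/41; -3/41 10/41]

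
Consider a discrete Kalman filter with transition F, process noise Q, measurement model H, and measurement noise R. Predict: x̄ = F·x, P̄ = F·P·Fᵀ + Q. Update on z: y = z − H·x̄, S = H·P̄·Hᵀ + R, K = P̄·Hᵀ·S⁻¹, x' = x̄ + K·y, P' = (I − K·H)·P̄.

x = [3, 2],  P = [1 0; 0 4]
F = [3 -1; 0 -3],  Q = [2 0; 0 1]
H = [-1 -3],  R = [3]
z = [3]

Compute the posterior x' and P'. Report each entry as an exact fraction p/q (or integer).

x̄ = F·x = [7, -6]
P̄ = F·P·Fᵀ + Q = [15 12; 12 37]
y = z − H·x̄ = [-8]
S = H·P̄·Hᵀ + R = [423]
K = P̄·Hᵀ·S⁻¹ = [-17/141; -41/141]
x' = x̄ + K·y = [1123/141, -518/141]
P' = (I − K·H)·P̄ = [416/47 -133/47; -133/47 58/47]

x' = [1123/141, -518/141]
P' = [416/47 -133/47; -133/47 58/47]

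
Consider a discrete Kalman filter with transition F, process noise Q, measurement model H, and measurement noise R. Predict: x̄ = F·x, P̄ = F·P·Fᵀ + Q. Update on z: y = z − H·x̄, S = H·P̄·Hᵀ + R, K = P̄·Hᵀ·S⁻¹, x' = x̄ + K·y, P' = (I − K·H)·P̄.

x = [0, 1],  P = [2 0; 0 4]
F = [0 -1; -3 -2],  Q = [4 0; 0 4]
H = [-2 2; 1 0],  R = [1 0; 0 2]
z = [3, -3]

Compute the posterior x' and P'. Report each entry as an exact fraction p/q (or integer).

x̄ = F·x = [-1, -2]
P̄ = F·P·Fᵀ + Q = [8 8; 8 38]
y = z − H·x̄ = [5, -2]
S = H·P̄·Hᵀ + R = [121 0; 0 10]
K = P̄·Hᵀ·S⁻¹ = [0 4/5; 60/121 4/5]
x' = x̄ + K·y = [-13/5, -678/605]
P' = (I − K·H)·P̄ = [8/5 8/5; 8/5 1118/605]

x' = [-13/5, -678/605]
P' = [8/5 8/5; 8/5 1118/605]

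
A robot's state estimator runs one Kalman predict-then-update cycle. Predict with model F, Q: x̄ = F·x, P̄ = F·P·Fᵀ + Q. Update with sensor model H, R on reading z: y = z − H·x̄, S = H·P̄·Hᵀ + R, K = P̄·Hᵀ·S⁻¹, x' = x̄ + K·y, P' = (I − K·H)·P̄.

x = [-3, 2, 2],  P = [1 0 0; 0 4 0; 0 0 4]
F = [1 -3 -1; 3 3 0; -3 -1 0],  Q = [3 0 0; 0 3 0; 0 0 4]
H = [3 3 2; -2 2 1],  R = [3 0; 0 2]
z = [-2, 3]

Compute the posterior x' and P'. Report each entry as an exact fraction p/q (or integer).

x' = [-133171/75887, -286875/75887, 536413/75887]
P' = [22292/75887 44043/75887 -80196/75887; 44043/75887 354048/75887 -574020/75887; -80196/75887 -574020/75887 973410/75887]

x̄ = F·x = [-11, -3, 7]
P̄ = F·P·Fᵀ + Q = [44 -33 9; -33 48 -21; 9 -21 17]
y = z − H·x̄ = [26, -20]
S = H·P̄·Hᵀ + R = [161 -98; -98 531]
K = P̄·Hᵀ·S⁻¹ = [12871/75887 -2621/10841; 15411/75887 3285/10841; -5276/75887 -1017/10841]
x' = x̄ + K·y = [-133171/75887, -286875/75887, 536413/75887]
P' = (I − K·H)·P̄ = [22292/75887 44043/75887 -80196/75887; 44043/75887 354048/75887 -574020/75887; -80196/75887 -574020/75887 973410/75887]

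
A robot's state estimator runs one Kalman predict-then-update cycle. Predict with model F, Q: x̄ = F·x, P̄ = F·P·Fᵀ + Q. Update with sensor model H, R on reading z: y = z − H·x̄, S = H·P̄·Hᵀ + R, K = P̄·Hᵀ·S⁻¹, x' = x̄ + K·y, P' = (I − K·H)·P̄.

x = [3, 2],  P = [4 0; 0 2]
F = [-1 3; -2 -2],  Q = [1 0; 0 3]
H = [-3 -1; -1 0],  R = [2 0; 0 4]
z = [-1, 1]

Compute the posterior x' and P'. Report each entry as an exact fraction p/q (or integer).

x' = [2413/1499, -6368/1499]
P' = [2604/1499 -7292/1499; -7292/1499 23206/1499]

x̄ = F·x = [3, -10]
P̄ = F·P·Fᵀ + Q = [23 -4; -4 27]
y = z − H·x̄ = [-2, 4]
S = H·P̄·Hᵀ + R = [212 65; 65 27]
K = P̄·Hᵀ·S⁻¹ = [-260/1499 -651/1499; -665/1499 1823/1499]
x' = x̄ + K·y = [2413/1499, -6368/1499]
P' = (I − K·H)·P̄ = [2604/1499 -7292/1499; -7292/1499 23206/1499]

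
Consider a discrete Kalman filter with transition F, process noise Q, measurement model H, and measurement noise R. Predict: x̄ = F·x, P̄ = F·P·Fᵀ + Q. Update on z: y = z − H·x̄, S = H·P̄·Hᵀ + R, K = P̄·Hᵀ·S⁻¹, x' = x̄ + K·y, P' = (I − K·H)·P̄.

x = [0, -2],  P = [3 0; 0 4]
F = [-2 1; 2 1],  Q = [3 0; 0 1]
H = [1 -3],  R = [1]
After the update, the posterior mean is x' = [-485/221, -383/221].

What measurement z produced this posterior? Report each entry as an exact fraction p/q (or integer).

z = [3]

x̄ = F·x = [-2, -2]
P̄ = F·P·Fᵀ + Q = [19 -8; -8 17]
S = H·P̄·Hᵀ + R = [221]
K = P̄·Hᵀ·S⁻¹ = [43/221; -59/221]
x' − x̄ = [-43/221, 59/221] = K·y
y = (KᵀK)⁻¹·Kᵀ·(x' − x̄) = [-1]
z = y + H·x̄ = [-1] + [4] = [3]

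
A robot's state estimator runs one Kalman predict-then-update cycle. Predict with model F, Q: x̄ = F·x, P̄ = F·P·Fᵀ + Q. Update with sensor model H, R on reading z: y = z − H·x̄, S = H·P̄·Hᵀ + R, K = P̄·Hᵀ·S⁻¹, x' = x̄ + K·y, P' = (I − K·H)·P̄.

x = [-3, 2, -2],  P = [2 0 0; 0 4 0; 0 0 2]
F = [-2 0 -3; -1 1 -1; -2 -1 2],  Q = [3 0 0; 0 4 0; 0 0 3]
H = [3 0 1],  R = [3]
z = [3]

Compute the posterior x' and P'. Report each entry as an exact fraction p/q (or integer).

x̄ = F·x = [12, 7, 0]
P̄ = F·P·Fᵀ + Q = [29 10 -4; 10 12 -4; -4 -4 23]
y = z − H·x̄ = [-33]
S = H·P̄·Hᵀ + R = [263]
K = P̄·Hᵀ·S⁻¹ = [83/263; 26/263; 11/263]
x' = x̄ + K·y = [417/263, 983/263, -363/263]
P' = (I − K·H)·P̄ = [738/263 472/263 -1965/263; 472/263 2480/263 -1338/263; -1965/263 -1338/263 5928/263]

x' = [417/263, 983/263, -363/263]
P' = [738/263 472/263 -1965/263; 472/263 2480/263 -1338/263; -1965/263 -1338/263 5928/263]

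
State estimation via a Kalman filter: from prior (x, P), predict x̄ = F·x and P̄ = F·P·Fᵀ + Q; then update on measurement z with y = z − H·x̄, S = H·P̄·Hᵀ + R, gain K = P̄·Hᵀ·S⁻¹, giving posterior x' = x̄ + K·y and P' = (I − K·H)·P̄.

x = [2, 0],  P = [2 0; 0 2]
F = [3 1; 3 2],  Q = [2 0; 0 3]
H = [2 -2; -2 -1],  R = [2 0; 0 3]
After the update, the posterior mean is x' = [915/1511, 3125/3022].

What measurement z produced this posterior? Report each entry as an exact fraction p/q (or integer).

x̄ = F·x = [6, 6]
P̄ = F·P·Fᵀ + Q = [22 22; 22 29]
S = H·P̄·Hᵀ + R = [30 14; 14 208]
K = P̄·Hᵀ·S⁻¹ = [231/1511 -495/1511; -945/3022 -997/3022]
x' − x̄ = [-8151/1511, -15007/3022] = K·y
y = (KᵀK)⁻¹·Kᵀ·(x' − x̄) = [-1, 16]
z = y + H·x̄ = [-1, 16] + [0, -18] = [-1, -2]

z = [-1, -2]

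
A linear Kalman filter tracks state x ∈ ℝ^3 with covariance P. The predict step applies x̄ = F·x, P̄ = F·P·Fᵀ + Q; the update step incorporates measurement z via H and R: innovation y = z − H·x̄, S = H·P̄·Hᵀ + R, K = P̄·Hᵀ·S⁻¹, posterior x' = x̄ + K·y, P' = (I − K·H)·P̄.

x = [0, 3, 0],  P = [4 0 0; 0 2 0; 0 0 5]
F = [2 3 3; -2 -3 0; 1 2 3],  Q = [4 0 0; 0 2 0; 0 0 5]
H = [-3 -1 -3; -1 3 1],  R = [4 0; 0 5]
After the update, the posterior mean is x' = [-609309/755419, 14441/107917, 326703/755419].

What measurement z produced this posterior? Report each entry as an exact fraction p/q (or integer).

x̄ = F·x = [9, -9, 6]
P̄ = F·P·Fᵀ + Q = [83 -34 65; -34 36 -20; 65 -20 62]
S = H·P̄·Hᵀ + R = [2191 427; 427 428]
K = P̄·Hᵀ·S⁻¹ = [-124240/755419 -12550/107917; 262/107917 30500/107917; -127607/755419 2302/107917]
x' − x̄ = [-7408080/755419, 985694/107917, -4205811/755419] = K·y
y = (KᵀK)⁻¹·Kᵀ·(x' − x̄) = [37, 32]
z = y + H·x̄ = [37, 32] + [-36, -30] = [1, 2]

z = [1, 2]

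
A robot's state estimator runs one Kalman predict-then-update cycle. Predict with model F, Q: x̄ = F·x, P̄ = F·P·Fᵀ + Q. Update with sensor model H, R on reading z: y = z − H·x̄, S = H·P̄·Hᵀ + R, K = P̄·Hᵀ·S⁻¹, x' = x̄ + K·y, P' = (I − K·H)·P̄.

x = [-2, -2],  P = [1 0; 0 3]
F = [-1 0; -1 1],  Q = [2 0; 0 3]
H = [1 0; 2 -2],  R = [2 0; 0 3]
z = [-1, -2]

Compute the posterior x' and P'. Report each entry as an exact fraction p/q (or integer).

x' = [1/53, 45/53]
P' = [178/159 166/159; 166/159 262/159]

x̄ = F·x = [2, 0]
P̄ = F·P·Fᵀ + Q = [3 1; 1 7]
y = z − H·x̄ = [-3, -6]
S = H·P̄·Hᵀ + R = [5 4; 4 35]
K = P̄·Hᵀ·S⁻¹ = [89/159 8/159; 83/159 -64/159]
x' = x̄ + K·y = [1/53, 45/53]
P' = (I − K·H)·P̄ = [178/159 166/159; 166/159 262/159]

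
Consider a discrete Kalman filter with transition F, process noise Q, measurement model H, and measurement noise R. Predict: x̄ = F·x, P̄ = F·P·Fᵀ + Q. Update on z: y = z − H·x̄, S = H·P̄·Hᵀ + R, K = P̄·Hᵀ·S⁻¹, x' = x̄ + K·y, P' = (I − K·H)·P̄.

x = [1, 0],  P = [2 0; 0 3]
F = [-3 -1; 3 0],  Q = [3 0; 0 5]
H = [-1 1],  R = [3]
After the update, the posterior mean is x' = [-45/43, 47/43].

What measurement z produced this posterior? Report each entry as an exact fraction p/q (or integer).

z = [2]

x̄ = F·x = [-3, 3]
P̄ = F·P·Fᵀ + Q = [24 -18; -18 23]
S = H·P̄·Hᵀ + R = [86]
K = P̄·Hᵀ·S⁻¹ = [-21/43; 41/86]
x' − x̄ = [84/43, -82/43] = K·y
y = (KᵀK)⁻¹·Kᵀ·(x' − x̄) = [-4]
z = y + H·x̄ = [-4] + [6] = [2]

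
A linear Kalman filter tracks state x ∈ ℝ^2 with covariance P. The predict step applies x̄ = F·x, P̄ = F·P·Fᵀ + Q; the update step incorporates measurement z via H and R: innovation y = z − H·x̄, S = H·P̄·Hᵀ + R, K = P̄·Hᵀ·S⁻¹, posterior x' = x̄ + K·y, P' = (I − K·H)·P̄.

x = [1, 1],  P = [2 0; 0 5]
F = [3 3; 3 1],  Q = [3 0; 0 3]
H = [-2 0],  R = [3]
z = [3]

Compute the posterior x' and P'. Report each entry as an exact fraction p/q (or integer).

x' = [-126/89, 26/89]
P' = [66/89 33/89; 33/89 862/89]

x̄ = F·x = [6, 4]
P̄ = F·P·Fᵀ + Q = [66 33; 33 26]
y = z − H·x̄ = [15]
S = H·P̄·Hᵀ + R = [267]
K = P̄·Hᵀ·S⁻¹ = [-44/89; -22/89]
x' = x̄ + K·y = [-126/89, 26/89]
P' = (I − K·H)·P̄ = [66/89 33/89; 33/89 862/89]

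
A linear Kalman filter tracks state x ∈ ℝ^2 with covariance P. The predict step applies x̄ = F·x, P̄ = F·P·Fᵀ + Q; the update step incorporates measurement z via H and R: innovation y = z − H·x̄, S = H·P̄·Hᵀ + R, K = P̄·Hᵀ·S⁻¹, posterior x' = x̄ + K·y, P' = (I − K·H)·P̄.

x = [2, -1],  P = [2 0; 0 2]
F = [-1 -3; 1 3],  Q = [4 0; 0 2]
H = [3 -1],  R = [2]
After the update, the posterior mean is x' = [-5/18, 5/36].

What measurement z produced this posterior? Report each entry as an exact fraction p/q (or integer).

z = [-1]

x̄ = F·x = [1, -1]
P̄ = F·P·Fᵀ + Q = [24 -20; -20 22]
S = H·P̄·Hᵀ + R = [360]
K = P̄·Hᵀ·S⁻¹ = [23/90; -41/180]
x' − x̄ = [-23/18, 41/36] = K·y
y = (KᵀK)⁻¹·Kᵀ·(x' − x̄) = [-5]
z = y + H·x̄ = [-5] + [4] = [-1]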